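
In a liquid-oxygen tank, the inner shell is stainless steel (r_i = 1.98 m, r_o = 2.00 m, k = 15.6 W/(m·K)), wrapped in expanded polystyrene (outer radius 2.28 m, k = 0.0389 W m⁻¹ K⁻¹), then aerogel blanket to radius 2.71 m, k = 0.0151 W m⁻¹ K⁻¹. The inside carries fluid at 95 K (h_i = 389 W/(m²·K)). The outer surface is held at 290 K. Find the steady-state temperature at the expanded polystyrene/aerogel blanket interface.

T = 145 K

Series thermal resistances, inner to outer:
  R_conv,in = 1/(4πr²h) = 1/(4π·1.98²·389) = 5.218×10^-5 K/W
  R_stainless steel = (1/1.98 − 1/2.00)/(4πk) = 0.005051/(4π·15.6) = 2.576×10^-5 K/W
  R_expanded polystyrene = (1/2.00 − 1/2.28)/(4πk) = 0.06140/(4π·0.0389) = 0.1256 K/W
  R_aerogel blanket = (1/2.28 − 1/2.71)/(4πk) = 0.06959/(4π·0.0151) = 0.3668 K/W
ΣR = 5.218×10^-5 + 2.576×10^-5 + 0.1256 + 0.3668 = 0.4925 K/W
Q = ΔT/ΣR = (95 K − 290 K)/0.4925 = -395.9 W
From the inner boundary to the expanded polystyrene/aerogel blanket interface, ΣR_partial = 0.1257 K/W.
T_interface = T_in − Q·ΣR_partial = 95 K − (-395.9)(0.1257) = 145 K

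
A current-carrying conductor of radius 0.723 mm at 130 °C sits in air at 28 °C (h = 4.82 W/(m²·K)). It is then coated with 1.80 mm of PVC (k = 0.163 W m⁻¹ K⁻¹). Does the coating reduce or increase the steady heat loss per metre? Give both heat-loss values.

increases: 2.23 → 7.13 W/m

Critical radius for a cylinder: r_cr = k/h = 0.0338 m = 3.38 cm.
Outer radius after coating: r₂ = 7.23×10^-4 + 0.00180 = 0.002523 m.
Since r₁ < r_cr and r₂ ≤ r_cr, the coating moves toward the maximum at r_cr — heat loss rises.
Bare: R = 1/(2πr₁h) = 45.67 m·K/W; Q = 102/45.67 = 2.23 W/m.
Coated: R = R_cond + R_conv = 14.31 m·K/W; Q = 102/14.31 = 7.13 W/m.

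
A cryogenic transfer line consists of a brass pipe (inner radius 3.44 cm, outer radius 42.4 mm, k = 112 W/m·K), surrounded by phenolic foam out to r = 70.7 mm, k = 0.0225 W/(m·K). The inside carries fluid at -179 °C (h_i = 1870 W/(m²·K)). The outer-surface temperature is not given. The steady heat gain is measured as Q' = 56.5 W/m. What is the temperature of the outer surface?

Series resistances:
  R'_conv,in = 1/(2πr h) = 1/(2π·0.0344·1870) = 0.002474 m·K/W
  R'_brass = ln(0.0424/0.0344)/(2πk) = 0.2091/(2π·112) = 2.971×10^-4 m·K/W
  R'_phenolic foam = ln(0.0707/0.0424)/(2πk) = 0.5113/(2π·0.0225) = 3.617 m·K/W
ΣR = 3.619 m·K/W
ΔT = Q'·ΣR = 56.5 × 3.619 = 204.5 K
Heat flows inward, so T_out = T_in + ΔT = -179 + 204.5 = 25.5 °C

T_out = 25.5 °C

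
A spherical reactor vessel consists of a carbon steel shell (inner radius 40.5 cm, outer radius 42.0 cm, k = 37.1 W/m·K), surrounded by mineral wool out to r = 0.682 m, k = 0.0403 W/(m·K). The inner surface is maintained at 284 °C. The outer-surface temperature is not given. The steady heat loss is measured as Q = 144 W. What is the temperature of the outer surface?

Series resistances:
  R_carbon steel = (1/0.405 − 1/0.420)/(4πk) = 0.08818/(4π·37.1) = 1.891×10^-4 K/W
  R_mineral wool = (1/0.420 − 1/0.682)/(4πk) = 0.9147/(4π·0.0403) = 1.806 K/W
ΣR = 1.806 K/W
ΔT = Q·ΣR = 144 × 1.806 = 260.1 K
Heat flows outward, so T_out = T_in − ΔT = 284 − 260.1 = 23.9 °C

T_out = 23.9 °C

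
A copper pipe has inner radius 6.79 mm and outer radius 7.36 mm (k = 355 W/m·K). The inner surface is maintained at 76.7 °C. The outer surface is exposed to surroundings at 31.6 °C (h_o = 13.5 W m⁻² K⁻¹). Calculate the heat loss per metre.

Q' = 28.2 W/m

Treat each layer as a resistance in series:
  R'_copper = ln(0.00736/0.00679)/(2πk) = 0.08061/(2π·355) = 3.614×10^-5 m·K/W
  R'_conv,out = 1/(2πr h) = 1/(2π·0.00736·13.5) = 1.602 m·K/W
ΣR = 3.614×10^-5 + 1.602 = 1.602 m·K/W
Q' = ΔT/ΣR = (76.7 °C − 31.6 °C)/1.602 = 28.2 W/m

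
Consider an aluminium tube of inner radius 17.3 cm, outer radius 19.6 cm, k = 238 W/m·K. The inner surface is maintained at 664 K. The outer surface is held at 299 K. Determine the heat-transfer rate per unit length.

Q' = 2πk·ΔT/ln(r₂/r₁) = 2π × 238 × 365 / ln(0.196/0.173) = 4.37×10^6 W/m

Q' = 4.37×10^6 W/m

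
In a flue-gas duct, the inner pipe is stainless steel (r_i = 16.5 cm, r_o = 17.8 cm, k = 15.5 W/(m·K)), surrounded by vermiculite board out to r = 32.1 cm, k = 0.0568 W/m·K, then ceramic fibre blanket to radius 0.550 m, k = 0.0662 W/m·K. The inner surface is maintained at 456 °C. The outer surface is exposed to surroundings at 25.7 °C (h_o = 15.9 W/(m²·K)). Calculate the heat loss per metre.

Q' = 145 W/m

Series thermal resistances, inner to outer:
  R'_stainless steel = ln(0.178/0.165)/(2πk) = 0.07584/(2π·15.5) = 7.787×10^-4 m·K/W
  R'_vermiculite board = ln(0.321/0.178)/(2πk) = 0.5897/(2π·0.0568) = 1.652 m·K/W
  R'_ceramic fibre blanket = ln(0.550/0.321)/(2πk) = 0.5385/(2π·0.0662) = 1.295 m·K/W
  R'_conv,out = 1/(2πr h) = 1/(2π·0.550·15.9) = 0.01820 m·K/W
ΣR = 7.787×10^-4 + 1.652 + 1.295 + 0.01820 = 2.966 m·K/W
Q' = ΔT/ΣR = (456 °C − 25.7 °C)/2.966 = 145 W/m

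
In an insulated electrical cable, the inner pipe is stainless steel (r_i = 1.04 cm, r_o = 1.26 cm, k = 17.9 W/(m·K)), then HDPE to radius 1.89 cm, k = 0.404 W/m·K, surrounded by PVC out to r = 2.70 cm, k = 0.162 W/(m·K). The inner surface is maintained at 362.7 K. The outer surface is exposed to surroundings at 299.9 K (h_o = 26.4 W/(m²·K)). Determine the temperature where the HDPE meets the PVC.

Series thermal resistances, inner to outer:
  R'_stainless steel = ln(0.0126/0.0104)/(2πk) = 0.1919/(2π·17.9) = 0.001706 m·K/W
  R'_HDPE = ln(0.0189/0.0126)/(2πk) = 0.4055/(2π·0.404) = 0.1597 m·K/W
  R'_PVC = ln(0.0270/0.0189)/(2πk) = 0.3567/(2π·0.162) = 0.3504 m·K/W
  R'_conv,out = 1/(2πr h) = 1/(2π·0.0270·26.4) = 0.2233 m·K/W
ΣR = 0.001706 + 0.1597 + 0.3504 + 0.2233 = 0.7351 m·K/W
Q' = ΔT/ΣR = (362.7 K − 299.9 K)/0.7351 = 85.43 W/m
From the inner boundary to the HDPE/PVC interface, ΣR_partial = 0.1614 m·K/W.
T_interface = T_in − Q'·ΣR_partial = 362.7 K − (85.43)(0.1614) = 348.9 K

T = 348.9 K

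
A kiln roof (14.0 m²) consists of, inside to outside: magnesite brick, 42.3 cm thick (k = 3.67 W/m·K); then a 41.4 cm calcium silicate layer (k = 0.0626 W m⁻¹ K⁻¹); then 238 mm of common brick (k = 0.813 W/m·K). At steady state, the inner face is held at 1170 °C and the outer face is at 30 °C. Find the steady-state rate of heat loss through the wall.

Resistance network (inner→outer):
  R_magnesite brick = L/(kA) = 0.423/(3.67·14.0) = 0.008233 K/W
  R_calcium silicate = L/(kA) = 0.414/(0.0626·14.0) = 0.4724 K/W
  R_common brick = L/(kA) = 0.238/(0.813·14.0) = 0.02091 K/W
ΣR = 0.008233 + 0.4724 + 0.02091 = 0.5015 K/W
Q = ΔT/ΣR = (1170 °C − 30 °C)/0.5015 = 2270 W

Q = 2.27 kW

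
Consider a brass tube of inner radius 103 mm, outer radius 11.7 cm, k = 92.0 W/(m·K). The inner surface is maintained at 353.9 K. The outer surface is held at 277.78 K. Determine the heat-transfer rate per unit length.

Q' = 345 kW/m

Q' = 2πk·ΔT/ln(r₂/r₁) = 2π × 92.0 × 76.12 / ln(0.117/0.103) = 3.45×10^5 W/m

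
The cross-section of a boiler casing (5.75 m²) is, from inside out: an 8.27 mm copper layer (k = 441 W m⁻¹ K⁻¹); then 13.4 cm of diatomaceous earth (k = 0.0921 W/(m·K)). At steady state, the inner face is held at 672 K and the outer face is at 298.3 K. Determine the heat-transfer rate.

Series thermal resistances, inner to outer:
  R_copper = L/(kA) = 0.00827/(441·5.75) = 3.261×10^-6 K/W
  R_diatomaceous earth = L/(kA) = 0.134/(0.0921·5.75) = 0.2530 K/W
ΣR = 3.261×10^-6 + 0.2530 = 0.2530 K/W
Q = ΔT/ΣR = (672 K − 298.3 K)/0.2530 = 1480 W

Q = 1480 W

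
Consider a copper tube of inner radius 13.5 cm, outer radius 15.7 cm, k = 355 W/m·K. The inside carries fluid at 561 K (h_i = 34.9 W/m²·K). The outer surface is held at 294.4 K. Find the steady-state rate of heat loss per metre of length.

Resistance network (inner→outer):
  R'_conv,in = 1/(2πr h) = 1/(2π·0.135·34.9) = 0.03378 m·K/W
  R'_copper = ln(0.157/0.135)/(2πk) = 0.1510/(2π·355) = 6.768×10^-5 m·K/W
ΣR = 0.03378 + 6.768×10^-5 = 0.03385 m·K/W
Q' = ΔT/ΣR = (561 K − 294.4 K)/0.03385 = 7880 W/m

Q' = 7880 W/m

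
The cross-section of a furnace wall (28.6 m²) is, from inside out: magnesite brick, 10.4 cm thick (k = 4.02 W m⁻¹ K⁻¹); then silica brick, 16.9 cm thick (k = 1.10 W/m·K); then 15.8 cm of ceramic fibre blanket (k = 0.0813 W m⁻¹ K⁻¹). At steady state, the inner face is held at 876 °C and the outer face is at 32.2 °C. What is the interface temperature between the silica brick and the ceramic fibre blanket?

T = 805 °C

Treat each layer as a resistance in series:
  R_magnesite brick = L/(kA) = 0.104/(4.02·28.6) = 9.046×10^-4 K/W
  R_silica brick = L/(kA) = 0.169/(1.10·28.6) = 0.005372 K/W
  R_ceramic fibre blanket = L/(kA) = 0.158/(0.0813·28.6) = 0.06795 K/W
ΣR = 9.046×10^-4 + 0.005372 + 0.06795 = 0.07423 K/W
Q = ΔT/ΣR = (876 °C − 32.2 °C)/0.07423 = 11370 W
From the inner boundary to the silica brick/ceramic fibre blanket interface, ΣR_partial = 0.006277 K/W.
T_interface = T_in − Q·ΣR_partial = 876 °C − (11370)(0.006277) = 805 °C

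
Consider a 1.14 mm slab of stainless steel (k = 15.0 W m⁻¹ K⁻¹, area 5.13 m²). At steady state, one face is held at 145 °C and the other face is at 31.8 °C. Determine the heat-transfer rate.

Q = 7.64×10^6 W

Q = kA·ΔT/L = 15.0 × 5.13 × |145 °C − 31.8 °C| / 0.00114 = 7.64×10^6 W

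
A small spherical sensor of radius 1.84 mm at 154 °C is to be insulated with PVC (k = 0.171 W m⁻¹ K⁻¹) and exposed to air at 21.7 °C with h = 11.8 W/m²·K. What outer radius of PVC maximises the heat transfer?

r_cr = 2.90 cm

For a sphere, r_cr = 2k_ins/h = 2·0.171/11.8 = 0.0290 m = 2.90 cm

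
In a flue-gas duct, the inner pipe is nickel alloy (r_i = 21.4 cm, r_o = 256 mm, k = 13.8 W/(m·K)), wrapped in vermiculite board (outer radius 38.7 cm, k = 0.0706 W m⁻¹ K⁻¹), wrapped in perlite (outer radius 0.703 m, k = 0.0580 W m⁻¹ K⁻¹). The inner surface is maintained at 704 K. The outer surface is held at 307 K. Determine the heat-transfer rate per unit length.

Treat each layer as a resistance in series:
  R'_nickel alloy = ln(0.256/0.214)/(2πk) = 0.1792/(2π·13.8) = 0.002067 m·K/W
  R'_vermiculite board = ln(0.387/0.256)/(2πk) = 0.4132/(2π·0.0706) = 0.9316 m·K/W
  R'_perlite = ln(0.703/0.387)/(2πk) = 0.5969/(2π·0.0580) = 1.638 m·K/W
ΣR = 0.002067 + 0.9316 + 1.638 = 2.572 m·K/W
Q' = ΔT/ΣR = (704 K − 307 K)/2.572 = 154 W/m

Q' = 154 W/m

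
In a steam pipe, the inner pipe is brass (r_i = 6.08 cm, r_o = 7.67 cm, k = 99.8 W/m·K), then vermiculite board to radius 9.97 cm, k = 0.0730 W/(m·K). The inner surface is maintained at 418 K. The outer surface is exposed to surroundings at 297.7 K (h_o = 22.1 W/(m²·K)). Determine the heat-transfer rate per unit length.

Resistance network (inner→outer):
  R'_brass = ln(0.0767/0.0608)/(2πk) = 0.2323/(2π·99.8) = 3.705×10^-4 m·K/W
  R'_vermiculite board = ln(0.0997/0.0767)/(2πk) = 0.2623/(2π·0.0730) = 0.5718 m·K/W
  R'_conv,out = 1/(2πr h) = 1/(2π·0.0997·22.1) = 0.07223 m·K/W
ΣR = 3.705×10^-4 + 0.5718 + 0.07223 = 0.6444 m·K/W
Q' = ΔT/ΣR = (418 K − 297.7 K)/0.6444 = 187 W/m

Q' = 187 W/m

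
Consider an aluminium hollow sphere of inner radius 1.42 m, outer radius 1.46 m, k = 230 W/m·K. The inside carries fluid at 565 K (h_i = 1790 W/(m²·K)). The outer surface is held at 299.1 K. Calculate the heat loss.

Q = 9260 kW

Treat each layer as a resistance in series:
  R_conv,in = 1/(4πr²h) = 1/(4π·1.42²·1790) = 2.205×10^-5 K/W
  R_aluminium = (1/1.42 − 1/1.46)/(4πk) = 0.01929/(4π·230) = 6.675×10^-6 K/W
ΣR = 2.205×10^-5 + 6.675×10^-6 = 2.873×10^-5 K/W
Q = ΔT/ΣR = (565 K − 299.1 K)/2.873×10^-5 = 9.26×10^6 W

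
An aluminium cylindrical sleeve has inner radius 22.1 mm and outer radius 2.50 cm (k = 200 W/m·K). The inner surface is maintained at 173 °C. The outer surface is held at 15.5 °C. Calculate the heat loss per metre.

Q' = 1610 kW/m

Q' = 2πk·ΔT/ln(r₂/r₁) = 2π × 200 × 157.5 / ln(0.0250/0.0221) = 1.61×10^6 W/m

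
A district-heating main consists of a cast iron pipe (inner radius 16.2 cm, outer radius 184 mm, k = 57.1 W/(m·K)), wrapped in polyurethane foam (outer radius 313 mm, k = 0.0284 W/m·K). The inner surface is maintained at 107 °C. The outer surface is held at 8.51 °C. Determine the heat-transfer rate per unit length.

Q' = 33.1 W/m

Series thermal resistances, inner to outer:
  R'_cast iron = ln(0.184/0.162)/(2πk) = 0.1273/(2π·57.1) = 3.549×10^-4 m·K/W
  R'_polyurethane foam = ln(0.313/0.184)/(2πk) = 0.5313/(2π·0.0284) = 2.977 m·K/W
ΣR = 3.549×10^-4 + 2.977 = 2.977 m·K/W
Q' = ΔT/ΣR = (107 °C − 8.51 °C)/2.977 = 33.1 W/m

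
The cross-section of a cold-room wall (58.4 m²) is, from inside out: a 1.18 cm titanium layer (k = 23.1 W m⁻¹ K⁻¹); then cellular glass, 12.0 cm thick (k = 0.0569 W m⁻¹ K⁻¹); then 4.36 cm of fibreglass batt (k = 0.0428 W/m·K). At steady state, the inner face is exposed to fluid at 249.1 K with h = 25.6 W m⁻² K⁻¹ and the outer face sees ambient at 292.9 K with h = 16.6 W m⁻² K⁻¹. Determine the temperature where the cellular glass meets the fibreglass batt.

T = 278.26 K

Series thermal resistances, inner to outer:
  R_conv,in = 1/(hA) = 1/(25.6·58.4) = 6.689×10^-4 K/W
  R_titanium = L/(kA) = 0.0118/(23.1·58.4) = 8.747×10^-6 K/W
  R_cellular glass = L/(kA) = 0.120/(0.0569·58.4) = 0.03611 K/W
  R_fibreglass batt = L/(kA) = 0.0436/(0.0428·58.4) = 0.01744 K/W
  R_conv,out = 1/(hA) = 1/(16.6·58.4) = 0.001032 K/W
ΣR = 6.689×10^-4 + 8.747×10^-6 + 0.03611 + 0.01744 + 0.001032 = 0.05526 K/W
Q = ΔT/ΣR = (249.1 K − 292.9 K)/0.05526 = -792.6 W
From the inner boundary to the cellular glass/fibreglass batt interface, ΣR_partial = 0.03679 K/W.
T_interface = T_in − Q·ΣR_partial = 249.1 K − (-792.6)(0.03679) = 278.26 K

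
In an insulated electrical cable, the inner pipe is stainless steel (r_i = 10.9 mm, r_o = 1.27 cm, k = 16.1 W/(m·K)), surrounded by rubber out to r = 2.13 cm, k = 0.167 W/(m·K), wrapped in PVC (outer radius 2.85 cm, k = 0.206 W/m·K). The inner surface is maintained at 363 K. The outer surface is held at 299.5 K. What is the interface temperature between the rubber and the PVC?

Series thermal resistances, inner to outer:
  R'_stainless steel = ln(0.0127/0.0109)/(2πk) = 0.1528/(2π·16.1) = 0.001511 m·K/W
  R'_rubber = ln(0.0213/0.0127)/(2πk) = 0.5171/(2π·0.167) = 0.4928 m·K/W
  R'_PVC = ln(0.0285/0.0213)/(2πk) = 0.2912/(2π·0.206) = 0.2250 m·K/W
ΣR = 0.001511 + 0.4928 + 0.2250 = 0.7193 m·K/W
Q' = ΔT/ΣR = (363 K − 299.5 K)/0.7193 = 88.28 W/m
From the inner boundary to the rubber/PVC interface, ΣR_partial = 0.4943 m·K/W.
T_interface = T_in − Q'·ΣR_partial = 363 K − (88.28)(0.4943) = 319.4 K

T = 319.4 K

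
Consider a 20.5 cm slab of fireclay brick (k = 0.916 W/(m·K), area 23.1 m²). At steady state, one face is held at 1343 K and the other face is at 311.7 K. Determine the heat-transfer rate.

Q = kA·ΔT/L = 0.916 × 23.1 × |1343 K − 311.7 K| / 0.205 = 1.06×10^5 W

Q = 1.06×10^5 W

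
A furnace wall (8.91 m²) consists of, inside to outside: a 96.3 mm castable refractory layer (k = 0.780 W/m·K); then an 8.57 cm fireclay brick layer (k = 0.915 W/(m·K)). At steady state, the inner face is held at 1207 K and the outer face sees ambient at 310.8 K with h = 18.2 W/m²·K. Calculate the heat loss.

Series thermal resistances, inner to outer:
  R_castable refractory = L/(kA) = 0.0963/(0.780·8.91) = 0.01386 K/W
  R_fireclay brick = L/(kA) = 0.0857/(0.915·8.91) = 0.01051 K/W
  R_conv,out = 1/(hA) = 1/(18.2·8.91) = 0.006167 K/W
ΣR = 0.01386 + 0.01051 + 0.006167 = 0.03054 K/W
Q = ΔT/ΣR = (1207 K − 310.8 K)/0.03054 = 29300 W

Q = 29.3 kW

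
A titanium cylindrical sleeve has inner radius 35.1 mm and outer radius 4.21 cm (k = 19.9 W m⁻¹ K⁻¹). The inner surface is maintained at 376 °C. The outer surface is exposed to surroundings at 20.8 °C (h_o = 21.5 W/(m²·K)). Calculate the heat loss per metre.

Q' = 2000 W/m

Treat each layer as a resistance in series:
  R'_titanium = ln(0.0421/0.0351)/(2πk) = 0.1818/(2π·19.9) = 0.001454 m·K/W
  R'_conv,out = 1/(2πr h) = 1/(2π·0.0421·21.5) = 0.1758 m·K/W
ΣR = 0.001454 + 0.1758 = 0.1773 m·K/W
Q' = ΔT/ΣR = (376 °C − 20.8 °C)/0.1773 = 2000 W/m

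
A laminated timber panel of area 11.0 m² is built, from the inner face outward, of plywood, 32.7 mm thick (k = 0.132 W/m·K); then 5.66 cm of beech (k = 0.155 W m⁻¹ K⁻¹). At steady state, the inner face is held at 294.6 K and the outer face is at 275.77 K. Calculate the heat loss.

Q = 338 W

Series thermal resistances, inner to outer:
  R_plywood = L/(kA) = 0.0327/(0.132·11.0) = 0.02252 K/W
  R_beech = L/(kA) = 0.0566/(0.155·11.0) = 0.03320 K/W
ΣR = 0.02252 + 0.03320 = 0.05572 K/W
Q = ΔT/ΣR = (294.6 K − 275.77 K)/0.05572 = 338 W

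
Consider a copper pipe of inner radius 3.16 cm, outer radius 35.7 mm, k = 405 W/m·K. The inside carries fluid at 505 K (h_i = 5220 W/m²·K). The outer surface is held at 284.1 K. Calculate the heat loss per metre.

Series thermal resistances, inner to outer:
  R'_conv,in = 1/(2πr h) = 1/(2π·0.0316·5220) = 9.649×10^-4 m·K/W
  R'_copper = ln(0.0357/0.0316)/(2πk) = 0.1220/(2π·405) = 4.794×10^-5 m·K/W
ΣR = 9.649×10^-4 + 4.794×10^-5 = 0.001013 m·K/W
Q' = ΔT/ΣR = (505 K − 284.1 K)/0.001013 = 2.18×10^5 W/m

Q' = 218 kW/m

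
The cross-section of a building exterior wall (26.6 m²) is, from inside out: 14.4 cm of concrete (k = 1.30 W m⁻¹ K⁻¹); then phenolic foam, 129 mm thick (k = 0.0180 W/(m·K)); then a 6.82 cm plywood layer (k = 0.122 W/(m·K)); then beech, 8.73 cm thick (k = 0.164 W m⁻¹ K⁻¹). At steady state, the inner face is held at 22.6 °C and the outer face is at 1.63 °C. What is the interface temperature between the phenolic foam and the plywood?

T = 4.36 °C

Series thermal resistances, inner to outer:
  R_concrete = L/(kA) = 0.144/(1.30·26.6) = 0.004164 K/W
  R_phenolic foam = L/(kA) = 0.129/(0.0180·26.6) = 0.2694 K/W
  R_plywood = L/(kA) = 0.0682/(0.122·26.6) = 0.02102 K/W
  R_beech = L/(kA) = 0.0873/(0.164·26.6) = 0.02001 K/W
ΣR = 0.004164 + 0.2694 + 0.02102 + 0.02001 = 0.3146 K/W
Q = ΔT/ΣR = (22.6 °C − 1.63 °C)/0.3146 = 66.66 W
From the inner boundary to the phenolic foam/plywood interface, ΣR_partial = 0.2736 K/W.
T_interface = T_in − Q·ΣR_partial = 22.6 °C − (66.66)(0.2736) = 4.36 °C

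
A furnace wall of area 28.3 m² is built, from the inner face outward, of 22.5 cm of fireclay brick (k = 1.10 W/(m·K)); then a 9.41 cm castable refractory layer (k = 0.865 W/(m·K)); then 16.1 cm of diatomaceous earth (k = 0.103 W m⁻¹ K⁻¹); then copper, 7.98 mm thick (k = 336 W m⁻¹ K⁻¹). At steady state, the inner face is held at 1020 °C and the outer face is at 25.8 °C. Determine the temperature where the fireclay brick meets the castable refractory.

Series thermal resistances, inner to outer:
  R_fireclay brick = L/(kA) = 0.225/(1.10·28.3) = 0.007228 K/W
  R_castable refractory = L/(kA) = 0.0941/(0.865·28.3) = 0.003844 K/W
  R_diatomaceous earth = L/(kA) = 0.161/(0.103·28.3) = 0.05523 K/W
  R_copper = L/(kA) = 0.00798/(336·28.3) = 8.392×10^-7 K/W
ΣR = 0.007228 + 0.003844 + 0.05523 + 8.392×10^-7 = 0.06630 K/W
Q = ΔT/ΣR = (1020 °C − 25.8 °C)/0.06630 = 15000 W
From the inner boundary to the fireclay brick/castable refractory interface, ΣR_partial = 0.007228 K/W.
T_interface = T_in − Q·ΣR_partial = 1020 °C − (15000)(0.007228) = 912 °C

T = 912 °C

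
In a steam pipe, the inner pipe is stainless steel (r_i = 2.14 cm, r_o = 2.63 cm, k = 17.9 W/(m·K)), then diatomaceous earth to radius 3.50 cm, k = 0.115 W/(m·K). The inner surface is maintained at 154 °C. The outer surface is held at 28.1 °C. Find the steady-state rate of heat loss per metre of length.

Q' = 317 W/m

Series thermal resistances, inner to outer:
  R'_stainless steel = ln(0.0263/0.0214)/(2πk) = 0.2062/(2π·17.9) = 0.001833 m·K/W
  R'_diatomaceous earth = ln(0.0350/0.0263)/(2πk) = 0.2858/(2π·0.115) = 0.3955 m·K/W
ΣR = 0.001833 + 0.3955 = 0.3973 m·K/W
Q' = ΔT/ΣR = (154 °C − 28.1 °C)/0.3973 = 317 W/m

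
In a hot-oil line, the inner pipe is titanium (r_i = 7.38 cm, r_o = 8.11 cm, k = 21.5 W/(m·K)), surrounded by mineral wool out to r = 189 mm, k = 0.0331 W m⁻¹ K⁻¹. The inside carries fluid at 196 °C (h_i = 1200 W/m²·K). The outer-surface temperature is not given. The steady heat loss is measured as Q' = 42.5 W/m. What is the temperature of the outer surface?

Series resistances:
  R'_conv,in = 1/(2πr h) = 1/(2π·0.0738·1200) = 0.001797 m·K/W
  R'_titanium = ln(0.0811/0.0738)/(2πk) = 0.09432/(2π·21.5) = 6.982×10^-4 m·K/W
  R'_mineral wool = ln(0.189/0.0811)/(2πk) = 0.8461/(2π·0.0331) = 4.068 m·K/W
ΣR = 4.071 m·K/W
ΔT = Q'·ΣR = 42.5 × 4.071 = 173.0 K
Heat flows outward, so T_out = T_in − ΔT = 196 − 173.0 = 23.0 °C

T_out = 23.0 °C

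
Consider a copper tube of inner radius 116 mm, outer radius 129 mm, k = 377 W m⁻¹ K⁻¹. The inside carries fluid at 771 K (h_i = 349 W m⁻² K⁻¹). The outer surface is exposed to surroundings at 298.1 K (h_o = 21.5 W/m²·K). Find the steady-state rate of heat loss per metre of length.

Series thermal resistances, inner to outer:
  R'_conv,in = 1/(2πr h) = 1/(2π·0.116·349) = 0.003931 m·K/W
  R'_copper = ln(0.129/0.116)/(2πk) = 0.1062/(2π·377) = 4.484×10^-5 m·K/W
  R'_conv,out = 1/(2πr h) = 1/(2π·0.129·21.5) = 0.05738 m·K/W
ΣR = 0.003931 + 4.484×10^-5 + 0.05738 = 0.06136 m·K/W
Q' = ΔT/ΣR = (771 K − 298.1 K)/0.06136 = 7710 W/m

Q' = 7.71 kW/m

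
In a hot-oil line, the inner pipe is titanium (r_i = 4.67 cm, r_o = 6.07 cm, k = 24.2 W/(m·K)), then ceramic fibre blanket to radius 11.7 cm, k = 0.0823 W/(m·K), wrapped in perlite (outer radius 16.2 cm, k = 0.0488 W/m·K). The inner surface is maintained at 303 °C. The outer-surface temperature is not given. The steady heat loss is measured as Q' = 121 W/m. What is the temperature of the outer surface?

T_out = 20.8 °C

Sum the resistances:
  R'_titanium = ln(0.0607/0.0467)/(2πk) = 0.2622/(2π·24.2) = 0.001724 m·K/W
  R'_ceramic fibre blanket = ln(0.117/0.0607)/(2πk) = 0.6562/(2π·0.0823) = 1.269 m·K/W
  R'_perlite = ln(0.162/0.117)/(2πk) = 0.3254/(2π·0.0488) = 1.061 m·K/W
ΣR = 2.332 m·K/W
ΔT = Q'·ΣR = 121 × 2.332 = 282.2 K
Heat flows outward, so T_out = T_in − ΔT = 303 − 282.2 = 20.8 °C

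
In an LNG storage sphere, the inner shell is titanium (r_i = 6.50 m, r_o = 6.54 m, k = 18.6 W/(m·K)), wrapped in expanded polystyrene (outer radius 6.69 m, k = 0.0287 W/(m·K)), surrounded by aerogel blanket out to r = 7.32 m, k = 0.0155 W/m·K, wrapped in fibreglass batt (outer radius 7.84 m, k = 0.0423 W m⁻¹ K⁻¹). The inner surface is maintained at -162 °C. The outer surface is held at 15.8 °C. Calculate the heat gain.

Q = 1920 W

Series thermal resistances, inner to outer:
  R_titanium = (1/6.50 − 1/6.54)/(4πk) = 9.410×10^-4/(4π·18.6) = 4.026×10^-6 K/W
  R_expanded polystyrene = (1/6.54 − 1/6.69)/(4πk) = 0.003428/(4π·0.0287) = 0.009506 K/W
  R_aerogel blanket = (1/6.69 − 1/7.32)/(4πk) = 0.01286/(4π·0.0155) = 0.06605 K/W
  R_fibreglass batt = (1/7.32 − 1/7.84)/(4πk) = 0.009061/(4π·0.0423) = 0.01705 K/W
ΣR = 4.026×10^-6 + 0.009506 + 0.06605 + 0.01705 = 0.09261 K/W
Q = ΔT/ΣR = (-162 °C − 15.8 °C)/0.09261 = -1920 W
(Negative Q ⇒ heat flows inward; heat gain = 1920 W.)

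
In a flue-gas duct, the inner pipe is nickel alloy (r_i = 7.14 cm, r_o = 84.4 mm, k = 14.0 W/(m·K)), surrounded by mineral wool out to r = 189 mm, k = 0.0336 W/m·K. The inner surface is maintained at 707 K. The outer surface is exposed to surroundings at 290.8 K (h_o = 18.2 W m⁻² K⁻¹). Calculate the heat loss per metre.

Treat each layer as a resistance in series:
  R'_nickel alloy = ln(0.0844/0.0714)/(2πk) = 0.1673/(2π·14.0) = 0.001902 m·K/W
  R'_mineral wool = ln(0.189/0.0844)/(2πk) = 0.8062/(2π·0.0336) = 3.819 m·K/W
  R'_conv,out = 1/(2πr h) = 1/(2π·0.189·18.2) = 0.04627 m·K/W
ΣR = 0.001902 + 3.819 + 0.04627 = 3.867 m·K/W
Q' = ΔT/ΣR = (707 K − 290.8 K)/3.867 = 108 W/m

Q' = 108 W/m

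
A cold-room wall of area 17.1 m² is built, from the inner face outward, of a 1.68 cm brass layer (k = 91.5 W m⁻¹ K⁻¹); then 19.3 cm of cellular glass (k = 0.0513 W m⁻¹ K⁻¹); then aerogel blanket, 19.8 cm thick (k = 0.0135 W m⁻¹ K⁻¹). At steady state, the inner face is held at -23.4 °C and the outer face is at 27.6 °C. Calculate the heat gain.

Series thermal resistances, inner to outer:
  R_brass = L/(kA) = 0.0168/(91.5·17.1) = 1.074×10^-5 K/W
  R_cellular glass = L/(kA) = 0.193/(0.0513·17.1) = 0.2200 K/W
  R_aerogel blanket = L/(kA) = 0.198/(0.0135·17.1) = 0.8577 K/W
ΣR = 1.074×10^-5 + 0.2200 + 0.8577 = 1.078 K/W
Q = ΔT/ΣR = (-23.4 °C − 27.6 °C)/1.078 = -47.3 W
(Negative Q ⇒ heat flows inward; heat gain = 47.3 W.)

Q = 47.3 W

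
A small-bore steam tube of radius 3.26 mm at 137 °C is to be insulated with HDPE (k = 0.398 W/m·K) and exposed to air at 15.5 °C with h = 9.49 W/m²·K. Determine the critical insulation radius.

r_cr = 4.19 cm

For a cylinder, r_cr = k_ins/h = 0.398/9.49 = 0.0419 m = 4.19 cm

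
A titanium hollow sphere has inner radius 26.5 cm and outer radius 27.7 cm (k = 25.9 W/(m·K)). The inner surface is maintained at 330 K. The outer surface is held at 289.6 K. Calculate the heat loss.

Q = 4πk·ΔT/(1/r₁ − 1/r₂) = 4π × 25.9 × 40.4 / (1/0.265 − 1/0.277) = 80400 W

Q = 80.4 kW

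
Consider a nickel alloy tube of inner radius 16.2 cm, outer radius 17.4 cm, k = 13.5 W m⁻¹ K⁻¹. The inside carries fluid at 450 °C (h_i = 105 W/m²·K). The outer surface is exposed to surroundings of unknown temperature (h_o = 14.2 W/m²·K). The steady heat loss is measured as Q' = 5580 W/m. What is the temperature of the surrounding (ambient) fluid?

Series resistances:
  R'_conv,in = 1/(2πr h) = 1/(2π·0.162·105) = 0.009357 m·K/W
  R'_nickel alloy = ln(0.174/0.162)/(2πk) = 0.07146/(2π·13.5) = 8.424×10^-4 m·K/W
  R'_conv,out = 1/(2πr h) = 1/(2π·0.174·14.2) = 0.06441 m·K/W
ΣR = 0.07461 m·K/W
ΔT = Q'·ΣR = 5580 × 0.07461 = 416.3 K
Heat flows outward, so T_out = T_in − ΔT = 450 − 416.3 = 33.7 °C

T_out = 33.7 °C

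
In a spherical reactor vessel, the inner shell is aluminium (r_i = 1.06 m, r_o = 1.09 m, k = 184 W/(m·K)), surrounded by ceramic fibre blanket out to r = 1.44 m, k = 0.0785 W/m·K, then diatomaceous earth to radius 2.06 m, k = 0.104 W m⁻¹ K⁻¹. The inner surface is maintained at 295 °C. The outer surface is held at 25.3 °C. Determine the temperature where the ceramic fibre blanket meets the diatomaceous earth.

T = 137 °C

Resistance network (inner→outer):
  R_aluminium = (1/1.06 − 1/1.09)/(4πk) = 0.02597/(4π·184) = 1.123×10^-5 K/W
  R_ceramic fibre blanket = (1/1.09 − 1/1.44)/(4πk) = 0.2230/(4π·0.0785) = 0.2260 K/W
  R_diatomaceous earth = (1/1.44 − 1/2.06)/(4πk) = 0.2090/(4π·0.104) = 0.1599 K/W
ΣR = 1.123×10^-5 + 0.2260 + 0.1599 = 0.3859 K/W
Q = ΔT/ΣR = (295 °C − 25.3 °C)/0.3859 = 698.9 W
From the inner boundary to the ceramic fibre blanket/diatomaceous earth interface, ΣR_partial = 0.2260 K/W.
T_interface = T_in − Q·ΣR_partial = 295 °C − (698.9)(0.2260) = 137 °C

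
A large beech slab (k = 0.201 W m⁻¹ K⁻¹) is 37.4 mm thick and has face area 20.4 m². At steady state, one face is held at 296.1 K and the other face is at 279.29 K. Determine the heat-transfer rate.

Q = 1840 W

Q = kA·ΔT/L = 0.201 × 20.4 × |296.1 K − 279.29 K| / 0.0374 = 1840 W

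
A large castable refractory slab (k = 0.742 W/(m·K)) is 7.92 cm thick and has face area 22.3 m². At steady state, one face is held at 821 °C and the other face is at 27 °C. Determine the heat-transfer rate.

Q = kA·ΔT/L = 0.742 × 22.3 × |821 °C − 27 °C| / 0.0792 = 1.66×10^5 W

Q = 1.66×10^5 W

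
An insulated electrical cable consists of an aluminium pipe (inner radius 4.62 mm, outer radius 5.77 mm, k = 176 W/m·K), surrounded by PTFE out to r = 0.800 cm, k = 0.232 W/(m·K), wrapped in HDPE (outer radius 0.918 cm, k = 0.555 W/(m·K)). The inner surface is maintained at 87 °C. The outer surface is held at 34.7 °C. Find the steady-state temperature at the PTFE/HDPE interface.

Resistance network (inner→outer):
  R'_aluminium = ln(0.00577/0.00462)/(2πk) = 0.2223/(2π·176) = 2.010×10^-4 m·K/W
  R'_PTFE = ln(0.00800/0.00577)/(2πk) = 0.3268/(2π·0.232) = 0.2242 m·K/W
  R'_HDPE = ln(0.00918/0.00800)/(2πk) = 0.1376/(2π·0.555) = 0.03945 m·K/W
ΣR = 2.010×10^-4 + 0.2242 + 0.03945 = 0.2639 m·K/W
Q' = ΔT/ΣR = (87 °C − 34.7 °C)/0.2639 = 198.2 W/m
From the inner boundary to the PTFE/HDPE interface, ΣR_partial = 0.2244 m·K/W.
T_interface = T_in − Q'·ΣR_partial = 87 °C − (198.2)(0.2244) = 42.5 °C

T = 42.5 °C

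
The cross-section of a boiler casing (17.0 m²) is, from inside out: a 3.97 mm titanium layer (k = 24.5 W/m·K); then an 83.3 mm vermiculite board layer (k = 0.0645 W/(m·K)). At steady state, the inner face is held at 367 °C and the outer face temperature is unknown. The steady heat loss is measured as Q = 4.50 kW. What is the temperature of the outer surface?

Series resistances:
  R_titanium = L/(kA) = 0.00397/(24.5·17.0) = 9.532×10^-6 K/W
  R_vermiculite board = L/(kA) = 0.0833/(0.0645·17.0) = 0.07597 K/W
ΣR = 0.07598 K/W
ΔT = Q·ΣR = 4500 × 0.07598 = 341.9 K
Heat flows outward, so T_out = T_in − ΔT = 367 − 341.9 = 25.1 °C

T_out = 25.1 °C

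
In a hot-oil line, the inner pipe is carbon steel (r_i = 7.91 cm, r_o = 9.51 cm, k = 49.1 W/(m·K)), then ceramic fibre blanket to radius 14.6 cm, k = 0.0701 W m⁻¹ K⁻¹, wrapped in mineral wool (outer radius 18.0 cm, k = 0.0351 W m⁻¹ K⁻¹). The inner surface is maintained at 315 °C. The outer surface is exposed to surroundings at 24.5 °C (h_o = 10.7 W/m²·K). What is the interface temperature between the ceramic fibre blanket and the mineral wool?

Resistance network (inner→outer):
  R'_carbon steel = ln(0.0951/0.0791)/(2πk) = 0.1842/(2π·49.1) = 5.971×10^-4 m·K/W
  R'_ceramic fibre blanket = ln(0.146/0.0951)/(2πk) = 0.4287/(2π·0.0701) = 0.9733 m·K/W
  R'_mineral wool = ln(0.180/0.146)/(2πk) = 0.2094/(2π·0.0351) = 0.9493 m·K/W
  R'_conv,out = 1/(2πr h) = 1/(2π·0.180·10.7) = 0.08263 m·K/W
ΣR = 5.971×10^-4 + 0.9733 + 0.9493 + 0.08263 = 2.006 m·K/W
Q' = ΔT/ΣR = (315 °C − 24.5 °C)/2.006 = 144.8 W/m
From the inner boundary to the ceramic fibre blanket/mineral wool interface, ΣR_partial = 0.9739 m·K/W.
T_interface = T_in − Q'·ΣR_partial = 315 °C − (144.8)(0.9739) = 174 °C

T = 174 °C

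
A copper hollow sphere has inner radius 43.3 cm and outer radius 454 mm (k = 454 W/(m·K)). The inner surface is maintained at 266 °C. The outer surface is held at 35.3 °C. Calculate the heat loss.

Q = 12300 kW

Q = 4πk·ΔT/(1/r₁ − 1/r₂) = 4π × 454 × 230.7 / (1/0.433 − 1/0.454) = 1.23×10^7 W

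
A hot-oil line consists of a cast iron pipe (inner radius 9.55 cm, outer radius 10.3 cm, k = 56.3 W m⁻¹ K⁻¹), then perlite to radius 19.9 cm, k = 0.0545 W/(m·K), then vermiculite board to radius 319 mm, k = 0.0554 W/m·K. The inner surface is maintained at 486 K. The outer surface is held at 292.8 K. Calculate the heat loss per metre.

Q' = 58.9 W/m

Resistance network (inner→outer):
  R'_cast iron = ln(0.103/0.0955)/(2πk) = 0.07560/(2π·56.3) = 2.137×10^-4 m·K/W
  R'_perlite = ln(0.199/0.103)/(2πk) = 0.6586/(2π·0.0545) = 1.923 m·K/W
  R'_vermiculite board = ln(0.319/0.199)/(2πk) = 0.4719/(2π·0.0554) = 1.356 m·K/W
ΣR = 2.137×10^-4 + 1.923 + 1.356 = 3.279 m·K/W
Q' = ΔT/ΣR = (486 K − 292.8 K)/3.279 = 58.9 W/m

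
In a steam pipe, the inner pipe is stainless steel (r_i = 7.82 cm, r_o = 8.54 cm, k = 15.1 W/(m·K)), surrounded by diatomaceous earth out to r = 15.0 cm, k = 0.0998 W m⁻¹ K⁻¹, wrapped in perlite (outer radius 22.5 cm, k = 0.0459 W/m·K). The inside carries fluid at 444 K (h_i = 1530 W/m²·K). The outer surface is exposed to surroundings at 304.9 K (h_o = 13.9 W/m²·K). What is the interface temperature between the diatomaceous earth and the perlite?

T = 391 K

Resistance network (inner→outer):
  R'_conv,in = 1/(2πr h) = 1/(2π·0.0782·1530) = 0.001330 m·K/W
  R'_stainless steel = ln(0.0854/0.0782)/(2πk) = 0.08808/(2π·15.1) = 9.283×10^-4 m·K/W
  R'_diatomaceous earth = ln(0.150/0.0854)/(2πk) = 0.5633/(2π·0.0998) = 0.8983 m·K/W
  R'_perlite = ln(0.225/0.150)/(2πk) = 0.4055/(2π·0.0459) = 1.406 m·K/W
  R'_conv,out = 1/(2πr h) = 1/(2π·0.225·13.9) = 0.05089 m·K/W
ΣR = 0.001330 + 9.283×10^-4 + 0.8983 + 1.406 + 0.05089 = 2.357 m·K/W
Q' = ΔT/ΣR = (444 K − 304.9 K)/2.357 = 59.02 W/m
From the inner boundary to the diatomaceous earth/perlite interface, ΣR_partial = 0.9006 m·K/W.
T_interface = T_in − Q'·ΣR_partial = 444 K − (59.02)(0.9006) = 391 K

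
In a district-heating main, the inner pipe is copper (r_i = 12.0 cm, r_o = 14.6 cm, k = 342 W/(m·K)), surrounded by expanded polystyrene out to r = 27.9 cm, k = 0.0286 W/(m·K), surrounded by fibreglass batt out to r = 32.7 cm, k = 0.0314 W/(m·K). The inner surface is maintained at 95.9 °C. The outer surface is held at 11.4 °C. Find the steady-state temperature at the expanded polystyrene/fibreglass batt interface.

Series thermal resistances, inner to outer:
  R'_copper = ln(0.146/0.120)/(2πk) = 0.1961/(2π·342) = 9.127×10^-5 m·K/W
  R'_expanded polystyrene = ln(0.279/0.146)/(2πk) = 0.6476/(2π·0.0286) = 3.604 m·K/W
  R'_fibreglass batt = ln(0.327/0.279)/(2πk) = 0.1587/(2π·0.0314) = 0.8046 m·K/W
ΣR = 9.127×10^-5 + 3.604 + 0.8046 = 4.409 m·K/W
Q' = ΔT/ΣR = (95.9 °C − 11.4 °C)/4.409 = 19.17 W/m
From the inner boundary to the expanded polystyrene/fibreglass batt interface, ΣR_partial = 3.604 m·K/W.
T_interface = T_in − Q'·ΣR_partial = 95.9 °C − (19.17)(3.604) = 26.8 °C

T = 26.8 °C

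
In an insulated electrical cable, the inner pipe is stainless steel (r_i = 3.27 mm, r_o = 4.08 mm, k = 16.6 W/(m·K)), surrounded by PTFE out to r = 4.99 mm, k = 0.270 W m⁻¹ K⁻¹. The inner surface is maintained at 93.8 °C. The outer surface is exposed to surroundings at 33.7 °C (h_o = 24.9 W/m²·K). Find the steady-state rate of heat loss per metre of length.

Q' = 42.9 W/m

Series thermal resistances, inner to outer:
  R'_stainless steel = ln(0.00408/0.00327)/(2πk) = 0.2213/(2π·16.6) = 0.002122 m·K/W
  R'_PTFE = ln(0.00499/0.00408)/(2πk) = 0.2013/(2π·0.270) = 0.1187 m·K/W
  R'_conv,out = 1/(2πr h) = 1/(2π·0.00499·24.9) = 1.281 m·K/W
ΣR = 0.002122 + 0.1187 + 1.281 = 1.402 m·K/W
Q' = ΔT/ΣR = (93.8 °C − 33.7 °C)/1.402 = 42.9 W/m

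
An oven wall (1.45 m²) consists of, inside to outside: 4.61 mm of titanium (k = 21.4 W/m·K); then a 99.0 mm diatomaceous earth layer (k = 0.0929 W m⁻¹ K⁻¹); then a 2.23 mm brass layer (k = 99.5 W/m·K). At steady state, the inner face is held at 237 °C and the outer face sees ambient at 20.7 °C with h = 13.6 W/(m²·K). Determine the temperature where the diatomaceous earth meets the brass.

Series thermal resistances, inner to outer:
  R_titanium = L/(kA) = 0.00461/(21.4·1.45) = 1.486×10^-4 K/W
  R_diatomaceous earth = L/(kA) = 0.0990/(0.0929·1.45) = 0.7349 K/W
  R_brass = L/(kA) = 0.00223/(99.5·1.45) = 1.546×10^-5 K/W
  R_conv,out = 1/(hA) = 1/(13.6·1.45) = 0.05071 K/W
ΣR = 1.486×10^-4 + 0.7349 + 1.546×10^-5 + 0.05071 = 0.7858 K/W
Q = ΔT/ΣR = (237 °C − 20.7 °C)/0.7858 = 275.3 W
From the inner boundary to the diatomaceous earth/brass interface, ΣR_partial = 0.7350 K/W.
T_interface = T_in − Q·ΣR_partial = 237 °C − (275.3)(0.7350) = 34.7 °C

T = 34.7 °C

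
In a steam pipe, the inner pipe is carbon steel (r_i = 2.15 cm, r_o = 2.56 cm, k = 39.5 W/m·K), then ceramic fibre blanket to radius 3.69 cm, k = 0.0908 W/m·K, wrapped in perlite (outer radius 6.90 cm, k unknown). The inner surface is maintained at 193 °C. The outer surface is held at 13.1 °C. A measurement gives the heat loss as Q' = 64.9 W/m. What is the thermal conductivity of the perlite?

ΣR = ΔT/Q' = |193 − 13.1|/64.9 = 2.772 m·K/W
Known resistances:
  R'_carbon steel = ln(0.0256/0.0215)/(2πk) = 0.1745/(2π·39.5) = 7.033×10^-4 m·K/W
  R'_ceramic fibre blanket = ln(0.0369/0.0256)/(2πk) = 0.3656/(2π·0.0908) = 0.6409 m·K/W
R_perlite = ΣR − ΣR_known = 2.772 − 0.6416 = 2.130 m·K/W
ln(r₂/r₁)/(2πk) = 2.130 ⇒ k = 0.6259/(2π·2.130) = 0.0468 W/m·K

k = 0.0468 W/m·K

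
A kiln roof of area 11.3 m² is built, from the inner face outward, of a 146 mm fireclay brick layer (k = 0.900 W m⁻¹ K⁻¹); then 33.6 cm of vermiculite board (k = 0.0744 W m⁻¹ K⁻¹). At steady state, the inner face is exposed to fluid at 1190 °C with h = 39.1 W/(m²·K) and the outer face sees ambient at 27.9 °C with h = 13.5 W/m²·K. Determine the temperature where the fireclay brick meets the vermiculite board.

T = 1144 °C

Series thermal resistances, inner to outer:
  R_conv,in = 1/(hA) = 1/(39.1·11.3) = 0.002263 K/W
  R_fireclay brick = L/(kA) = 0.146/(0.900·11.3) = 0.01436 K/W
  R_vermiculite board = L/(kA) = 0.336/(0.0744·11.3) = 0.3997 K/W
  R_conv,out = 1/(hA) = 1/(13.5·11.3) = 0.006555 K/W
ΣR = 0.002263 + 0.01436 + 0.3997 + 0.006555 = 0.4229 K/W
Q = ΔT/ΣR = (1190 °C − 27.9 °C)/0.4229 = 2748 W
From the inner boundary to the fireclay brick/vermiculite board interface, ΣR_partial = 0.01662 K/W.
T_interface = T_in − Q·ΣR_partial = 1190 °C − (2748)(0.01662) = 1144 °C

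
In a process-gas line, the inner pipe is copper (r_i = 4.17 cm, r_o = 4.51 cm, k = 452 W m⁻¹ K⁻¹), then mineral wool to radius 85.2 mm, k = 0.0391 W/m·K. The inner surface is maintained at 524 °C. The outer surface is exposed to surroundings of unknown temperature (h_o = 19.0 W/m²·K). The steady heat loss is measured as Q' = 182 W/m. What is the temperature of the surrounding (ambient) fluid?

Sum the resistances:
  R'_copper = ln(0.0451/0.0417)/(2πk) = 0.07838/(2π·452) = 2.760×10^-5 m·K/W
  R'_mineral wool = ln(0.0852/0.0451)/(2πk) = 0.6361/(2π·0.0391) = 2.589 m·K/W
  R'_conv,out = 1/(2πr h) = 1/(2π·0.0852·19.0) = 0.09832 m·K/W
ΣR = 2.688 m·K/W
ΔT = Q'·ΣR = 182 × 2.688 = 489.2 K
Heat flows outward, so T_out = T_in − ΔT = 524 − 489.2 = 34.8 °C

T_out = 34.8 °C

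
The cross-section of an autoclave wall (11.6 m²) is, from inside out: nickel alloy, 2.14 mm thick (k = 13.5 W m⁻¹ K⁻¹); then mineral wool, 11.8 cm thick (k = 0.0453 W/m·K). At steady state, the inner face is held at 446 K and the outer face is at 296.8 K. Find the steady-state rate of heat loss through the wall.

Resistance network (inner→outer):
  R_nickel alloy = L/(kA) = 0.00214/(13.5·11.6) = 1.367×10^-5 K/W
  R_mineral wool = L/(kA) = 0.118/(0.0453·11.6) = 0.2246 K/W
ΣR = 1.367×10^-5 + 0.2246 = 0.2246 K/W
Q = ΔT/ΣR = (446 K − 296.8 K)/0.2246 = 664 W

Q = 664 W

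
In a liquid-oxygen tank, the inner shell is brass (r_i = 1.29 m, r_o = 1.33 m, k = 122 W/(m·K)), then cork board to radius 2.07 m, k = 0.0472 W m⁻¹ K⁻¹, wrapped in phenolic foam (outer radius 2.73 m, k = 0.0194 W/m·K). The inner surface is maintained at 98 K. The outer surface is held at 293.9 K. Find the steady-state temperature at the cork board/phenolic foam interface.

T = 193.2 K

Treat each layer as a resistance in series:
  R_brass = (1/1.29 − 1/1.33)/(4πk) = 0.02331/(4π·122) = 1.521×10^-5 K/W
  R_cork board = (1/1.33 − 1/2.07)/(4πk) = 0.2688/(4π·0.0472) = 0.4532 K/W
  R_phenolic foam = (1/2.07 − 1/2.73)/(4πk) = 0.1168/(4π·0.0194) = 0.4791 K/W
ΣR = 1.521×10^-5 + 0.4532 + 0.4791 = 0.9323 K/W
Q = ΔT/ΣR = (98 K − 293.9 K)/0.9323 = -210.1 W
From the inner boundary to the cork board/phenolic foam interface, ΣR_partial = 0.4532 K/W.
T_interface = T_in − Q·ΣR_partial = 98 K − (-210.1)(0.4532) = 193.2 K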